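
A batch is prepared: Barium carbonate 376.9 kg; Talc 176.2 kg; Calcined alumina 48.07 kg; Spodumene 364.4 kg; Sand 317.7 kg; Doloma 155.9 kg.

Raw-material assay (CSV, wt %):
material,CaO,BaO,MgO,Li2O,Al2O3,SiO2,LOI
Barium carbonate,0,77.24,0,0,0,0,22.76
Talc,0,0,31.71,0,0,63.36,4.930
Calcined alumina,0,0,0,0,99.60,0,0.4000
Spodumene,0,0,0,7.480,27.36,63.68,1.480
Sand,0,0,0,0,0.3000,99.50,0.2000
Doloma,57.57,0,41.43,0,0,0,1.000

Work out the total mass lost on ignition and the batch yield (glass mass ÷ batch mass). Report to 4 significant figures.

Intermediates are displayed (rounded to 4 significant figures) in the printout; the working math runs at exact precision all the way through. Each reported number takes exactly one rounding — the derived quantities are carried in full float precision (the six compositions, yield, ignition loss, totals, net glass mass) from the batch weights for 1337 kg of glass as quoted within the question or the answer.
LOI of each material in turn:
  Barium carbonate: 376.9 × 0.2276 = 85.78 kg
  Talc: 176.2 × 0.04930 = 8.687 kg
  Calcined alumina: 48.07 × 0.004000 = 0.1923 kg
  Spodumene: 364.4 × 0.01480 = 5.393 kg
  Sand: 317.7 × 0.002000 = 0.6354 kg
  Doloma: 155.9 × 0.01000 = 1.559 kg
Total LOI = 102.2 kg
Glass = batch − LOI = 1439 − 102.2 = 1337 kg

LOI loss = 102.2 kg; glass = 1337 kg; yield = 92.90%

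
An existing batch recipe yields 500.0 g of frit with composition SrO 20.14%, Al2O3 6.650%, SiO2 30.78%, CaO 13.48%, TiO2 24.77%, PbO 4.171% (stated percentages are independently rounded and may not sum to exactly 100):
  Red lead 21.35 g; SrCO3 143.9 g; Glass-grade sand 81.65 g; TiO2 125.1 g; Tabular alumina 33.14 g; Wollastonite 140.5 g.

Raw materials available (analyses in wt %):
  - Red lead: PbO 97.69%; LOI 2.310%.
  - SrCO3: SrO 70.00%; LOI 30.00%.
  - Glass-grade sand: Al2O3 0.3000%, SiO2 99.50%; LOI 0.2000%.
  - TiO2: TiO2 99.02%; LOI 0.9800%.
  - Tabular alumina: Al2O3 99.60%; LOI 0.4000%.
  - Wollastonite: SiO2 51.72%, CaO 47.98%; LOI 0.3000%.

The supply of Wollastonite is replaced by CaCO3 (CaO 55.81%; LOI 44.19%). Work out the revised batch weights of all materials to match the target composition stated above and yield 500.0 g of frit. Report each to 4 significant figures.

In-progress results appear (rounded to 4 significant digits) within the worked lines; the whole derivation maintains exact precision through the solve. Exactly one rounding is applied to every reported result; all derived quantities, including the six compositions, the totals, net glass mass, ignition loss, the yield, are re-derived from the weighed amounts for 500.0 g of glass in exact precision, exactly as shown in the problem or answer text.
Oxide-by-oxide targets in 500.0 g frit:
  SrO: 20.14% × 500.0 = 100.7 g
  Al2O3: 6.650% × 500.0 = 33.25 g
  SiO2: 30.78% × 500.0 = 153.9 g
  CaO: 13.48% × 500.0 = 67.40 g
  TiO2: 24.77% × 500.0 = 123.8 g
  PbO: 4.171% × 500.0 = 20.86 g
Sums-versus-targets review applying the batch weights above, for the quoted basis mass (oxide sums agree with the targets modulo rounding of the values):
  SrO: 143.9·0.7000 = 100.7 g (target 100.7 g)
  Al2O3: 154.7·0.003000 + 32.92·0.9960 = 33.25 g (target 33.25 g)
  SiO2: 154.7·0.9950 = 153.9 g (target 153.9 g)
  CaO: 120.8·0.5581 = 67.42 g (target 67.40 g)
  TiO2: 125.1·0.9902 = 123.9 g (target 123.8 g)
  PbO: 21.35·0.9769 = 20.86 g (target 20.86 g)
Mass balance on the glass: total charge less LOI = 500.1 g (summing oxide targets gives 500.0 g; basis as stated: 500.0 g — differing by rounding only).
Adding the batch up: Σ batch = 598.8 g; LOI loss = Σ batch·LOI = 98.71 g; yield = glass ÷ total batch = 83.51%.

Revised batch per 500.0 g frit:
  Red lead: 21.35 g
  SrCO3: 143.9 g
  Glass-grade sand: 154.7 g
  TiO2: 125.1 g
  Tabular alumina: 32.92 g
  CaCO3: 120.8 g
Total batch = 598.8 g; LOI loss = 98.71 g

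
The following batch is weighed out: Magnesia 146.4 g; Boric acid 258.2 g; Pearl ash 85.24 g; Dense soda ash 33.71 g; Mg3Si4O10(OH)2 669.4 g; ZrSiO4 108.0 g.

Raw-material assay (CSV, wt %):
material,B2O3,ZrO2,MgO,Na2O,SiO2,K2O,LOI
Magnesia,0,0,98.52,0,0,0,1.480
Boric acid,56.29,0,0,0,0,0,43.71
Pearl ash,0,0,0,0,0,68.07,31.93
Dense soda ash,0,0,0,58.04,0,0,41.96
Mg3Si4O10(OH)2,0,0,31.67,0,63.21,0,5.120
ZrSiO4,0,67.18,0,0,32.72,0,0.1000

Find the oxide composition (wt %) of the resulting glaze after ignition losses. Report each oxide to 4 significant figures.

Glass mass = 1110 g (batch 1301 − LOI 190.8).
Composition: B2O3 13.09%, ZrO2 6.535%, MgO 32.09%, Na2O 1.762%, SiO2 41.30%, K2O 5.226%

The working math carries exact precision in every operation; rounding to 4 significant digits governs every intermediate as printed — a single rounding produces every reported figure — all derived quantities (the yield, six oxide percentages, the totals, LOI, net glass mass) are rebuilt from the batch weights on 1110 g of glass in full float precision as they appear in either problem or answer.
What the batch supplies per oxide:
  B2O3: 258.2·0.5629 = 145.3 g
  ZrO2: 108.0·0.6718 = 72.55 g
  MgO: 146.4·0.9852 + 669.4·0.3167 = 356.2 g
  Na2O: 33.71·0.5804 = 19.57 g
  SiO2: 669.4·0.6321 + 108.0·0.3272 = 458.5 g
  K2O: 85.24·0.6807 = 58.02 g
LOI: 146.4·0.01480 + 258.2·0.4371 + 85.24·0.3193 + 33.71·0.4196 + 669.4·0.05120 + 108.0·0.001000 = 190.8 g
Net of LOI, the glass mass = 1301 − 190.8 = 1110 g (equal to the oxide-mass sum)
each oxide over glass, ×100, is wt %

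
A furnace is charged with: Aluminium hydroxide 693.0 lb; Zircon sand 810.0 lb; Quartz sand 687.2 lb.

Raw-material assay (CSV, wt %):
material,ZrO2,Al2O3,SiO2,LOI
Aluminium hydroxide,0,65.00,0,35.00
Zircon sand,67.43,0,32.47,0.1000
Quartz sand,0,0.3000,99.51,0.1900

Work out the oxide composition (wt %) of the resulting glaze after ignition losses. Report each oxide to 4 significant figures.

Glass mass = 1946 lb (batch 2190 − LOI 244.7).
Composition: ZrO2 28.07%, Al2O3 23.26%, SiO2 48.67%

Full precision is maintained end to end; values along the way are shown with 4-significant-digit rounding in the working — a single rounding completes every reported figure; all derived quantities, including the yield, net glass mass, the totals, three oxide percentages, LOI, are rebuilt from the batch weights on 1946 lb of glass in full float precision, as quoted within either problem or answer.
Mass of each oxide from the mix:
  ZrO2: 810.0·0.6743 = 546.2 lb
  Al2O3: 693.0·0.6500 + 687.2·0.003000 = 452.5 lb
  SiO2: 810.0·0.3247 + 687.2·0.9951 = 946.8 lb
LOI: 693.0·0.3500 + 810.0·0.001000 + 687.2·0.001900 = 244.7 lb
The glass mass, total less LOI, = 2190 − 244.7 = 1946 lb (= the summed oxide contributions)
percent share: oxide ÷ glass, ×100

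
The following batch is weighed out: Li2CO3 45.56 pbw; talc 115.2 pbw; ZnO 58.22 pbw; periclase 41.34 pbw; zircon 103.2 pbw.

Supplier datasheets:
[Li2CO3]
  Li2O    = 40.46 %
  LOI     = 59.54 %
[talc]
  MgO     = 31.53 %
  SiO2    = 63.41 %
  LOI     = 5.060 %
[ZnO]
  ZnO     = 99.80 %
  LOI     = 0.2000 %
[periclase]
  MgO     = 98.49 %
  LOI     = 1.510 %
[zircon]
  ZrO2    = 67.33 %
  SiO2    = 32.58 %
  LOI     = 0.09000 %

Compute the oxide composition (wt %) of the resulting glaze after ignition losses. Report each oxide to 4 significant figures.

All arithmetic maintains exact precision at every stage. The intermediate values are shown rounded off to 4 significant figures as written. A single rounding produces every reported result — the derived quantities, including ignition loss, net glass mass, the totals, five oxide percentages, the yield, are carried starting from the weights at 329.7 pbw of glass at exact precision, as written in the problem or answer text.
What the batch supplies per oxide:
  MgO: 115.2·0.3153 + 41.34·0.9849 = 77.04 pbw
  ZrO2: 103.2·0.6733 = 69.48 pbw
  ZnO: 58.22·0.9980 = 58.10 pbw
  SiO2: 115.2·0.6341 + 103.2·0.3258 = 106.7 pbw
  Li2O: 45.56·0.4046 = 18.43 pbw
LOI: 45.56·0.5954 + 115.2·0.05060 + 58.22·0.002000 + 41.34·0.01510 + 103.2·9.000e-04 = 33.79 pbw
Glass mass = batch − LOI = 363.5 − 33.79 = 329.7 pbw (= the summed oxide contributions)
wt % = oxide mass / glass mass × 100

Glass mass = 329.7 pbw (batch 363.5 − LOI 33.79).
Composition: MgO 23.36%, ZrO2 21.07%, ZnO 17.62%, SiO2 32.35%, Li2O 5.590%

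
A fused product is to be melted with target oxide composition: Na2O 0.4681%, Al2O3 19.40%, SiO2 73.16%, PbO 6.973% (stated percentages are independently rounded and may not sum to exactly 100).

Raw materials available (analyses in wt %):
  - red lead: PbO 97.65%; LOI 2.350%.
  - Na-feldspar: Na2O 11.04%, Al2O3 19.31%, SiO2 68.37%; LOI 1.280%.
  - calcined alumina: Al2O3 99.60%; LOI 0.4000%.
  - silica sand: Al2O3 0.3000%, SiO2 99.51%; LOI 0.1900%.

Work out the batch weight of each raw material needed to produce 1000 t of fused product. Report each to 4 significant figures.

Batch per 1000 t fused product:
  red lead: 71.41 t
  Na-feldspar: 42.40 t
  calcined alumina: 184.4 t
  silica sand: 706.1 t
Total batch = 1004 t; LOI loss = 4.300 t; yield = 99.57%

Working values appear, rounded to 4 significant digits, alongside each step; each numeric step maintains full float precision at all times — a single rounding produces each reported number — all derived quantities are recomputed in full precision (LOI, the four compositions, the yield, the totals, net glass mass) from the batch weights for 1000 t of glass, as written in the problem or the answer.
The oxide mass targets at 1000 t fused product:
  Na2O: 0.4681% × 1000 = 4.681 t
  Al2O3: 19.40% × 1000 = 194.0 t
  SiO2: 73.16% × 1000 = 731.6 t
  PbO: 6.973% × 1000 = 69.73 t
Balance tally, oxide-wise, given the weights on record, against the basis in use (target by target, the sums agree given rounding of the digits):
  Na2O: 42.40·0.1104 = 4.681 t (target 4.681 t)
  Al2O3: 42.40·0.1931 + 184.4·0.9960 + 706.1·0.003000 = 194.0 t (target 194.0 t)
  SiO2: 42.40·0.6837 + 706.1·0.9951 = 731.6 t (target 731.6 t)
  PbO: 71.41·0.9765 = 69.73 t (target 69.73 t)
Glass-mass bookkeeping: total batch − LOI = 1000 t (the Σ of target masses is 1000 t; against the stated basis, 1000 t — a pure rounding effect).
Whole-batch sum: Σ batch = 1004 t; loss to ignition Σ batch·LOI = 4.300 t; yield, glass over the total, = 99.57%.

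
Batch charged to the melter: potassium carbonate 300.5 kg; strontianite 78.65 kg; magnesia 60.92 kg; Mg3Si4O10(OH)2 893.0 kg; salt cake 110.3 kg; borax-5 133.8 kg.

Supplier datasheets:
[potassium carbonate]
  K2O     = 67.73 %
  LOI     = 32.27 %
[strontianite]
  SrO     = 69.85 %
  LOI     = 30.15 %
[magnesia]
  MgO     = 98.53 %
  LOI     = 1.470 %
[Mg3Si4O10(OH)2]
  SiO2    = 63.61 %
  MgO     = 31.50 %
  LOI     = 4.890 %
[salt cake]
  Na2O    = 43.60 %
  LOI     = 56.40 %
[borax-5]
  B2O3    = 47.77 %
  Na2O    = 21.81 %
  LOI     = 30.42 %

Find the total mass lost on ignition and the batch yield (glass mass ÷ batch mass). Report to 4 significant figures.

LOI loss = 268.2 kg; glass = 1309 kg; yield = 83.00%

All internal work maintains full float precision at every stage — rounding to four significant digits governs each mid-chain value as shown — each reported value is rounded once only — derived quantities are computed starting from the weights per 1309 kg of glass in exact precision (LOI, yield, the six compositions, the totals, net glass mass), as they appear in the problem or answer text.
LOI of each material in turn:
  potassium carbonate: 300.5 × 0.3227 = 96.97 kg
  strontianite: 78.65 × 0.3015 = 23.71 kg
  magnesia: 60.92 × 0.01470 = 0.8955 kg
  Mg3Si4O10(OH)2: 893.0 × 0.04890 = 43.67 kg
  salt cake: 110.3 × 0.5640 = 62.21 kg
  borax-5: 133.8 × 0.3042 = 40.70 kg
Total LOI = 268.2 kg
Glass = batch − LOI = 1577 − 268.2 = 1309 kg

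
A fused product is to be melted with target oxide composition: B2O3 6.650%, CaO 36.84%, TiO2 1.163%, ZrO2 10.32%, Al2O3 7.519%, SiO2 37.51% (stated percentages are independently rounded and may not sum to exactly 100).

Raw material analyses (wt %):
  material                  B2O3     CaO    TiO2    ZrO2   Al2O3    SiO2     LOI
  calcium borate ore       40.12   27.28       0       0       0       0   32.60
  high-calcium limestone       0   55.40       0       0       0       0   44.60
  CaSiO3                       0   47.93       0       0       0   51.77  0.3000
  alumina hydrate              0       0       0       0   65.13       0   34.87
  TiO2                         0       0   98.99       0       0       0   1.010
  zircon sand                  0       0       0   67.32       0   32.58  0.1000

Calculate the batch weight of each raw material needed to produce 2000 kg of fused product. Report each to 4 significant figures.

Batch per 2000 kg fused product:
  calcium borate ore: 331.5 kg
  high-calcium limestone: 79.95 kg
  CaSiO3: 1256 kg
  alumina hydrate: 230.9 kg
  TiO2: 23.50 kg
  zircon sand: 306.6 kg
Total batch = 2228 kg; LOI loss = 228.6 kg; yield = 89.74%

Intermediates are displayed, with 4-significant-digit rounding, on the page; each numeric step keeps full precision all the way through. Every reported result sees exactly one rounding. Derived quantities are rebuilt at full precision (the six compositions, yield, the totals, LOI, glass mass) from the batch weights for 2000 kg of glass, as written in question or answer.
Target masses of each oxide per 2000 kg fused product:
  B2O3: 6.650% × 2000 = 133.0 kg
  CaO: 36.84% × 2000 = 736.8 kg
  TiO2: 1.163% × 2000 = 23.26 kg
  ZrO2: 10.32% × 2000 = 206.4 kg
  Al2O3: 7.519% × 2000 = 150.4 kg
  SiO2: 37.51% × 2000 = 750.2 kg
Checking each oxide sum from the weights as reported, at the basis given (summed amounts equal target values inside rounding margins):
  B2O3: 331.5·0.4012 = 133.0 kg (target 133.0 kg)
  CaO: 331.5·0.2728 + 79.95·0.5540 + 1256·0.4793 = 736.7 kg (target 736.8 kg)
  TiO2: 23.50·0.9899 = 23.26 kg (target 23.26 kg)
  ZrO2: 306.6·0.6732 = 206.4 kg (target 206.4 kg)
  Al2O3: 230.9·0.6513 = 150.4 kg (target 150.4 kg)
  SiO2: 1256·0.5177 + 306.6·0.3258 = 750.1 kg (target 750.2 kg)
Mass balance on the glass: batch Σ − ignition loss = 2000 kg (targets for the oxides total 2000 kg; versus the stated basis of 2000 kg — deltas are rounding alone).
Batch total: Σ batch = 2228 kg; Σ batch·LOI gives LOI loss = 228.6 kg; the yield ratio, glass ÷ batch: 89.74%.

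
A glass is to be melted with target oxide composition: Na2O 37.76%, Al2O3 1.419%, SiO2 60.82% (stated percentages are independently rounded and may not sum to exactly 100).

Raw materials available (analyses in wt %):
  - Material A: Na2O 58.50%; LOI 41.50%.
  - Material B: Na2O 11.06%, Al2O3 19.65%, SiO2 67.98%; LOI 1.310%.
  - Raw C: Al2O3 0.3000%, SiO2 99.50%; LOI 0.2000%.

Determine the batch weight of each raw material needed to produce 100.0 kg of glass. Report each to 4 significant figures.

Mid-chain values are printed rounded to 4 significant figures at each printed step; full float precision is kept end to end — exactly one rounding goes into each reported result. The derived quantities are computed from the weighed amounts at 100.0 kg of glass in full float precision (ignition loss, glass mass, the three compositions, the yield, totals), precisely as stated by the problem or answer text.
Per-oxide target masses for 100.0 kg glass:
  Na2O: 37.76% × 100.0 = 37.76 kg
  Al2O3: 1.419% × 100.0 = 1.419 kg
  SiO2: 60.82% × 100.0 = 60.82 kg
Oxide-by-oxide audit per the reported batch figures, under the basis named above (each sum matches its target mass up to rounding of the answer):
  Na2O: 63.35·0.5850 + 6.354·0.1106 = 37.76 kg (target 37.76 kg)
  Al2O3: 6.354·0.1965 + 56.78·0.003000 = 1.419 kg (target 1.419 kg)
  SiO2: 6.354·0.6798 + 56.78·0.9950 = 60.82 kg (target 60.82 kg)
Auditing the glass mass value: Σ batch − LOI loss = 100.0 kg (the targets, summed, come to 100.0 kg; against the stated basis, 100.0 kg — deltas are rounding alone).
Adding the batch up: Σ batch = 126.5 kg; Σ batch·LOI gives LOI loss = 26.49 kg; as yield: glass ÷ batch → 79.06%.

Batch per 100.0 kg glass:
  Material A: 63.35 kg
  Material B: 6.354 kg
  Raw C: 56.78 kg
Total batch = 126.5 kg; LOI loss = 26.49 kg; yield = 79.06%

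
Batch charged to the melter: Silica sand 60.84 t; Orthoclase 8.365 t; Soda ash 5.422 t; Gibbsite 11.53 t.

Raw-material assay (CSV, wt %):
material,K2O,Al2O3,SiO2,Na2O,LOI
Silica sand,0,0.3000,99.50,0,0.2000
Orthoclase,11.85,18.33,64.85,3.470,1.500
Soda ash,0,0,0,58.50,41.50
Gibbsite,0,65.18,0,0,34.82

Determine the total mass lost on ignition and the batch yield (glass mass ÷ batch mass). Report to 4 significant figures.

Mid-chain values are printed rounded off to 4 significant figures when written out; all arithmetic carries full precision at every stage — a single rounding yields each reported number; the derived quantities are computed using the weight values per 79.64 t of glass in full float precision (net glass mass, yield, ignition loss, the totals, four oxide percentages) as quoted within the problem or answer text.
Loss on ignition, line by line:
  Silica sand: 60.84 × 0.002000 = 0.1217 t
  Orthoclase: 8.365 × 0.01500 = 0.1255 t
  Soda ash: 5.422 × 0.4150 = 2.250 t
  Gibbsite: 11.53 × 0.3482 = 4.015 t
Total LOI = 6.512 t
Glass = batch − LOI = 86.16 − 6.512 = 79.64 t

LOI loss = 6.512 t; glass = 79.64 t; yield = 92.44%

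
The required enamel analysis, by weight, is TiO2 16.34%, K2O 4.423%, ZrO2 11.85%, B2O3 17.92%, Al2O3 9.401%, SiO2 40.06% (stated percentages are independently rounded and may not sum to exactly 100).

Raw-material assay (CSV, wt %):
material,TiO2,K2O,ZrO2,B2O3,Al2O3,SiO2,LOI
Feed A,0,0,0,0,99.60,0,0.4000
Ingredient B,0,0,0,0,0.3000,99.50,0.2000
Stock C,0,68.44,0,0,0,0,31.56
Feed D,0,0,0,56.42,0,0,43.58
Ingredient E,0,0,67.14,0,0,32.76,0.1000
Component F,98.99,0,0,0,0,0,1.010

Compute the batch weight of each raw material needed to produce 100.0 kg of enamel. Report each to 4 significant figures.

Intermediates are shown rounded to four significant digits; each numeric step keeps exact precision in all steps — each reported figure is rounded exactly once. The derived quantities, which include LOI, yield, the totals, six oxide percentages, net glass mass, are recomputed in full float precision, as they appear in either problem or answer, using the weight values at 100.0 kg of glass.
The oxide mass targets at 100.0 kg enamel:
  TiO2: 16.34% × 100.0 = 16.34 kg
  K2O: 4.423% × 100.0 = 4.423 kg
  ZrO2: 11.85% × 100.0 = 11.85 kg
  B2O3: 17.92% × 100.0 = 17.92 kg
  Al2O3: 9.401% × 100.0 = 9.401 kg
  SiO2: 40.06% × 100.0 = 40.06 kg
Balance tally, oxide-wise, from the weights as reported, per the basis as stated (delivered sums recover each target up to rounding of the answer):
  TiO2: 16.51·0.9899 = 16.34 kg (target 16.34 kg)
  K2O: 6.463·0.6844 = 4.423 kg (target 4.423 kg)
  ZrO2: 17.65·0.6714 = 11.85 kg (target 11.85 kg)
  B2O3: 31.76·0.5642 = 17.92 kg (target 17.92 kg)
  Al2O3: 9.335·0.9960 + 34.45·0.003000 = 9.401 kg (target 9.401 kg)
  SiO2: 34.45·0.9950 + 17.65·0.3276 = 40.06 kg (target 40.06 kg)
The glass-mass cross-check: whole batch net of LOI = 100.0 kg (per-oxide target masses sum to 99.99 kg; basis as stated: 100.0 kg — differing by rounding only).
Total batch = Σ batch = 116.2 kg; Σ batch·LOI gives LOI loss = 16.17 kg; yield: glass divided by total = 86.08%.

Batch per 100.0 kg enamel:
  Feed A: 9.335 kg
  Ingredient B: 34.45 kg
  Stock C: 6.463 kg
  Feed D: 31.76 kg
  Ingredient E: 17.65 kg
  Component F: 16.51 kg
Total batch = 116.2 kg; LOI loss = 16.17 kg; yield = 86.08%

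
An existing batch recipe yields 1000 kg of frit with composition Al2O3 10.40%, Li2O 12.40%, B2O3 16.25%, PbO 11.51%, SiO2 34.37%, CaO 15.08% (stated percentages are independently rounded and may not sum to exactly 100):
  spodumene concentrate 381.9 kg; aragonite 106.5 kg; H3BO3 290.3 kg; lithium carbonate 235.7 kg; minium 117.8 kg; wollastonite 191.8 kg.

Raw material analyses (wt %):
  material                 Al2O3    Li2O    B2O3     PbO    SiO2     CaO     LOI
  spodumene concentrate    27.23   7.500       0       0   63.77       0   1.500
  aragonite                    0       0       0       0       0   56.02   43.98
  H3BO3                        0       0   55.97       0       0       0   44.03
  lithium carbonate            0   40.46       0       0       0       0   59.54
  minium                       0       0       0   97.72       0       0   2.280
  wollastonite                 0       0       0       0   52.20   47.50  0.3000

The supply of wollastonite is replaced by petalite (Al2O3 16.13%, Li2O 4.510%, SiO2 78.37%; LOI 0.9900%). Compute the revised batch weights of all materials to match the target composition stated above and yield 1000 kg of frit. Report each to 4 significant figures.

In-progress results are displayed rounded to four significant digits in the printout — all arithmetic keeps full precision through every step — each reported value sees exactly one rounding. The derived quantities are re-derived from the batch weights at 1000 kg of glass at exact precision (ignition loss, totals, yield, glass mass, the six compositions) as written in problem or answer.
Oxide mass targets, per 1000 kg frit:
  Al2O3: 10.40% × 1000 = 104.0 kg
  Li2O: 12.40% × 1000 = 124.0 kg
  B2O3: 16.25% × 1000 = 162.5 kg
  PbO: 11.51% × 1000 = 115.1 kg
  SiO2: 34.37% × 1000 = 343.7 kg
  CaO: 15.08% × 1000 = 150.8 kg
Mass-balance tally per oxide on the weights just shown, under the basis named above (summed amounts equal target values exact up to rounding of places):
  Al2O3: 235.8·0.2723 + 246.7·0.1613 = 104.0 kg (target 104.0 kg)
  Li2O: 235.8·0.07500 + 235.3·0.4046 + 246.7·0.04510 = 124.0 kg (target 124.0 kg)
  B2O3: 290.3·0.5597 = 162.5 kg (target 162.5 kg)
  PbO: 117.8·0.9772 = 115.1 kg (target 115.1 kg)
  SiO2: 235.8·0.6377 + 246.7·0.7837 = 343.7 kg (target 343.7 kg)
  CaO: 269.2·0.5602 = 150.8 kg (target 150.8 kg)
Mass balance on the glass: total charge less LOI = 1000 kg (the Σ of target masses is 1000 kg; against the stated basis, 1000 kg — gaps are rounding artifacts).
Whole-batch sum: Σ batch = 1395 kg; the LOI term Σ batch·LOI equals 395.0 kg; the yield ratio, glass ÷ batch: 71.69%.

Revised batch per 1000 kg frit:
  spodumene concentrate: 235.8 kg
  aragonite: 269.2 kg
  H3BO3: 290.3 kg
  lithium carbonate: 235.3 kg
  minium: 117.8 kg
  petalite: 246.7 kg
Total batch = 1395 kg; LOI loss = 395.0 kg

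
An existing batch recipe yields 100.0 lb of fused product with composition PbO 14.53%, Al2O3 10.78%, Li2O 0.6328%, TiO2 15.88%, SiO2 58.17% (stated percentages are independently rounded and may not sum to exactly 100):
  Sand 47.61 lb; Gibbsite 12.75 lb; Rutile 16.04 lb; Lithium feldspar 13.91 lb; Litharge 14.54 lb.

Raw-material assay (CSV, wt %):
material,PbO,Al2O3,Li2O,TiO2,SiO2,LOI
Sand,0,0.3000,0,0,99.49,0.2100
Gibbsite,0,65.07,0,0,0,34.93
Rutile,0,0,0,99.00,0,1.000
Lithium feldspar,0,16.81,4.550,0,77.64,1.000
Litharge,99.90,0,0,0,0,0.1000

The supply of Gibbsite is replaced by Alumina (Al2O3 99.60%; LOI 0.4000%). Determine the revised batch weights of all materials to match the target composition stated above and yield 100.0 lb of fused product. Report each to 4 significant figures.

Every computation carries exact precision in all steps — working values appear rounded to four significant digits at each printed step; exactly one rounding lands on every reported number — all derived quantities are re-derived at full precision (glass mass, the yield, totals, the five compositions, ignition loss) from the weighed amounts at 100.0 lb of glass, as quoted within the problem or answer text.
Target masses of each oxide per 100.0 lb fused product:
  PbO: 14.53% × 100.0 = 14.53 lb
  Al2O3: 10.78% × 100.0 = 10.78 lb
  Li2O: 0.6328% × 100.0 = 0.6328 lb
  TiO2: 15.88% × 100.0 = 15.88 lb
  SiO2: 58.17% × 100.0 = 58.17 lb
Oxide-by-oxide audit per the reported batch figures, under the basis named above (summed amounts equal target values once rounding is allowed for):
  PbO: 14.54·0.9990 = 14.53 lb (target 14.53 lb)
  Al2O3: 47.61·0.003000 + 8.333·0.9960 + 13.91·0.1681 = 10.78 lb (target 10.78 lb)
  Li2O: 13.91·0.04550 = 0.6329 lb (target 0.6328 lb)
  TiO2: 16.04·0.9900 = 15.88 lb (target 15.88 lb)
  SiO2: 47.61·0.9949 + 13.91·0.7764 = 58.17 lb (target 58.17 lb)
Mass balance on the glass: the batch minus its LOI: 99.99 lb (summing oxide targets gives 99.99 lb; basis as stated: 100.0 lb — rounding explains the deltas).
Adding the batch up: Σ batch = 100.4 lb; loss to ignition Σ batch·LOI = 0.4474 lb; glass ÷ batch gives a yield of 99.55%.

Revised batch per 100.0 lb fused product:
  Sand: 47.61 lb
  Alumina: 8.333 lb
  Rutile: 16.04 lb
  Lithium feldspar: 13.91 lb
  Litharge: 14.54 lb
Total batch = 100.4 lb; LOI loss = 0.4474 lb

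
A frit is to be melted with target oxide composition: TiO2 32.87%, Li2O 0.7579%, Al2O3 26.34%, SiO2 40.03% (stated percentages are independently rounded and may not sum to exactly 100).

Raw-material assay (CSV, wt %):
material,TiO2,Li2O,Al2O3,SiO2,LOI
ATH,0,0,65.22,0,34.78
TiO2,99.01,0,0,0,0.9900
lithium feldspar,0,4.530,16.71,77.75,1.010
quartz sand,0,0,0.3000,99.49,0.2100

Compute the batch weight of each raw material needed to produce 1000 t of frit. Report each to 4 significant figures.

Intermediates are shown rounded to four significant figures between the steps — all internal work keeps exact precision at all times. Every reported figure is rounded just once — all derived quantities (totals, LOI, the four compositions, glass mass, the yield) are re-derived starting from the weights on 1000 t of glass at full precision, as given in the problem or answer text.
Target oxide masses per 1000 t frit:
  TiO2: 32.87% × 1000 = 328.7 t
  Li2O: 0.7579% × 1000 = 7.579 t
  Al2O3: 26.34% × 1000 = 263.4 t
  SiO2: 40.03% × 1000 = 400.3 t
Oxide-by-oxide audit applying the batch weights above, for the quoted basis mass (summed amounts equal target values exact up to rounding of places):
  TiO2: 332.0·0.9901 = 328.7 t (target 328.7 t)
  Li2O: 167.3·0.04530 = 7.579 t (target 7.579 t)
  Al2O3: 359.7·0.6522 + 167.3·0.1671 + 271.6·0.003000 = 263.4 t (target 263.4 t)
  SiO2: 167.3·0.7775 + 271.6·0.9949 = 400.3 t (target 400.3 t)
The glass-mass cross-check: Σ batch − LOI loss = 999.9 t (targets for the oxides total 1000 t; stated basis 1000 t — gaps are rounding artifacts).
Adding the batch up: Σ batch = 1131 t; LOI loss = Σ batch·LOI = 130.7 t; glass ÷ batch gives a yield of 88.44%.

Batch per 1000 t frit:
  ATH: 359.7 t
  TiO2: 332.0 t
  lithium feldspar: 167.3 t
  quartz sand: 271.6 t
Total batch = 1131 t; LOI loss = 130.7 t; yield = 88.44%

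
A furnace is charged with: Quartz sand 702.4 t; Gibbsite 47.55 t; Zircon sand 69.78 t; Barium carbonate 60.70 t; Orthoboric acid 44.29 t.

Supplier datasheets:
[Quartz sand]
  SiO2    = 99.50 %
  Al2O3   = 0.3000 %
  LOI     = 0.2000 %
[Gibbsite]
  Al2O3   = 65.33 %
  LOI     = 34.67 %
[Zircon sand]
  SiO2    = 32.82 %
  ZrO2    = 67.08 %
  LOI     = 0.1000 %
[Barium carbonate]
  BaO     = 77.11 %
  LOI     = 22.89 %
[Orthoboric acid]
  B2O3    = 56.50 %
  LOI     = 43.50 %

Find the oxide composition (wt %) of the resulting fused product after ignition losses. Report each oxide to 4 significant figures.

The intermediate values are shown rounded off to 4 significant digits in the working. The whole derivation holds full float precision in every operation; a single rounding produces each reported figure. Derived quantities are carried starting from the weights for 873.6 t of glass in exact precision (the five compositions, yield, glass mass, the totals, LOI), as written in the question or the answer.
Per-oxide mass from batch:
  SiO2: 702.4·0.9950 + 69.78·0.3282 = 721.8 t
  B2O3: 44.29·0.5650 = 25.02 t
  Al2O3: 702.4·0.003000 + 47.55·0.6533 = 33.17 t
  ZrO2: 69.78·0.6708 = 46.81 t
  BaO: 60.70·0.7711 = 46.81 t
LOI: 702.4·0.002000 + 47.55·0.3467 + 69.78·0.001000 + 60.70·0.2289 + 44.29·0.4350 = 51.12 t
batch − LOI leaves glass = 924.7 − 51.12 = 873.6 t (consistent with Σ oxide mass)
wt % = oxide mass / glass mass × 100

Glass mass = 873.6 t (batch 924.7 − LOI 51.12).
Composition: SiO2 82.62%, B2O3 2.864%, Al2O3 3.797%, ZrO2 5.358%, BaO 5.358%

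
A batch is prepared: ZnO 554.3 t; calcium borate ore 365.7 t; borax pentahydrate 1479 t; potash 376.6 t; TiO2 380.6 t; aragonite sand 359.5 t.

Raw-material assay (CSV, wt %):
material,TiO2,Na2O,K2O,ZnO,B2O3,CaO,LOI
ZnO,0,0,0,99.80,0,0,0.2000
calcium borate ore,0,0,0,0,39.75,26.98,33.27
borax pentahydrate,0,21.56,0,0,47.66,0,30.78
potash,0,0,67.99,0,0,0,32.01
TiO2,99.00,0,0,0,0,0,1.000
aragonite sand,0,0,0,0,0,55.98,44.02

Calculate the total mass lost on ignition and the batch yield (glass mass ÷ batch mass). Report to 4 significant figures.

LOI loss = 860.6 t; glass = 2655 t; yield = 75.52%

Every computation maintains exact precision from start to finish — intermediates are printed rounded to four significant digits when written out; every reported result is rounded just once — the derived quantities (six oxide percentages, LOI, net glass mass, the yield, totals) are recomputed from the batch weights at 2655 t of glass in exact precision, exactly as printed in either problem or answer.
Ignition loss by material:
  ZnO: 554.3 × 0.002000 = 1.109 t
  calcium borate ore: 365.7 × 0.3327 = 121.7 t
  borax pentahydrate: 1479 × 0.3078 = 455.2 t
  potash: 376.6 × 0.3201 = 120.5 t
  TiO2: 380.6 × 0.01000 = 3.806 t
  aragonite sand: 359.5 × 0.4402 = 158.3 t
Total LOI = 860.6 t
Glass = batch − LOI = 3516 − 860.6 = 2655 t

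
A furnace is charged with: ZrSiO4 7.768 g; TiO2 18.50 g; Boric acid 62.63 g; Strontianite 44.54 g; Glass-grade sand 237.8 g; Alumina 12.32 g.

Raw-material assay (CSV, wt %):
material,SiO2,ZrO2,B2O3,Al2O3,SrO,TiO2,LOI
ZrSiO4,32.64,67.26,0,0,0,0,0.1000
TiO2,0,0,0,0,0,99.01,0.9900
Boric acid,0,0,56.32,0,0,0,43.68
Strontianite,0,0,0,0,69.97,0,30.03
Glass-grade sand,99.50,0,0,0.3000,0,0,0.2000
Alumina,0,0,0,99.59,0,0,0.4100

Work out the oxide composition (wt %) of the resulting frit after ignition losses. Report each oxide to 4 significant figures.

Exact precision is kept at each step — mid-chain values are shown, with 4-significant-digit rounding, on the page. Each reported result sees exactly one rounding; derived quantities, which include totals, yield, net glass mass, the six compositions, ignition loss, are carried in full float precision, as set out in the problem or answer text, from the batch weights at 342.1 g of glass.
What the batch supplies per oxide:
  SiO2: 7.768·0.3264 + 237.8·0.9950 = 239.1 g
  ZrO2: 7.768·0.6726 = 5.225 g
  B2O3: 62.63·0.5632 = 35.27 g
  Al2O3: 237.8·0.003000 + 12.32·0.9959 = 12.98 g
  SrO: 44.54·0.6997 = 31.16 g
  TiO2: 18.50·0.9901 = 18.32 g
LOI: 7.768·0.001000 + 18.50·0.009900 + 62.63·0.4368 + 44.54·0.3003 + 237.8·0.002000 + 12.32·0.004100 = 41.45 g
batch − LOI leaves glass = 383.6 − 41.45 = 342.1 g (matching Σ of the oxides)
wt %: oxide over glass, times 100

Glass mass = 342.1 g (batch 383.6 − LOI 41.45).
Composition: SiO2 69.90%, ZrO2 1.527%, B2O3 10.31%, Al2O3 3.795%, SrO 9.110%, TiO2 5.354%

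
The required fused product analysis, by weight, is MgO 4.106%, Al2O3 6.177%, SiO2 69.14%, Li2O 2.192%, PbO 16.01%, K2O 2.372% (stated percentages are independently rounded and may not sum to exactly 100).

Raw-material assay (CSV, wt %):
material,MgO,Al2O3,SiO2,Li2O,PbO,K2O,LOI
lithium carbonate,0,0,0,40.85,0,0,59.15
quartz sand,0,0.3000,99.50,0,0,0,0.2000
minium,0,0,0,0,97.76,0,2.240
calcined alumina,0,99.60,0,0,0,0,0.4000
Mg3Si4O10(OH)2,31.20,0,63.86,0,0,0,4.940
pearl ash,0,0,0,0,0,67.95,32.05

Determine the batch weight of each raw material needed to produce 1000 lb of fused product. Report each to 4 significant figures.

Batch per 1000 lb fused product:
  lithium carbonate: 53.66 lb
  quartz sand: 610.4 lb
  minium: 163.8 lb
  calcined alumina: 60.18 lb
  Mg3Si4O10(OH)2: 131.6 lb
  pearl ash: 34.91 lb
Total batch = 1055 lb; LOI loss = 54.56 lb; yield = 94.83%

Full float precision is kept in every operation; in-progress results are printed, rounded to 4 significant digits, in the printout; a single rounding finalizes each reported result. All derived quantities (the six compositions, yield, the totals, LOI, glass mass) are recomputed starting from the weights per 1000 lb of glass in full precision, as written in either problem or answer.
Oxide-by-oxide targets in 1000 lb fused product:
  MgO: 4.106% × 1000 = 41.06 lb
  Al2O3: 6.177% × 1000 = 61.77 lb
  SiO2: 69.14% × 1000 = 691.4 lb
  Li2O: 2.192% × 1000 = 21.92 lb
  PbO: 16.01% × 1000 = 160.1 lb
  K2O: 2.372% × 1000 = 23.72 lb
Checking each oxide sum with the batch weights as given, per the basis as stated (sum by sum, the targets are met once rounding is allowed for):
  MgO: 131.6·0.3120 = 41.06 lb (target 41.06 lb)
  Al2O3: 610.4·0.003000 + 60.18·0.9960 = 61.77 lb (target 61.77 lb)
  SiO2: 610.4·0.9950 + 131.6·0.6386 = 691.4 lb (target 691.4 lb)
  Li2O: 53.66·0.4085 = 21.92 lb (target 21.92 lb)
  PbO: 163.8·0.9776 = 160.1 lb (target 160.1 lb)
  K2O: 34.91·0.6795 = 23.72 lb (target 23.72 lb)
Glass mass check: batch Σ − ignition loss = 1000 lb (summing oxide targets gives 1000 lb; versus the stated basis of 1000 lb — deltas are rounding alone).
Batch grand total — Σ batch = 1055 lb; the LOI term Σ batch·LOI equals 54.56 lb; yield, glass over the total, = 94.83%.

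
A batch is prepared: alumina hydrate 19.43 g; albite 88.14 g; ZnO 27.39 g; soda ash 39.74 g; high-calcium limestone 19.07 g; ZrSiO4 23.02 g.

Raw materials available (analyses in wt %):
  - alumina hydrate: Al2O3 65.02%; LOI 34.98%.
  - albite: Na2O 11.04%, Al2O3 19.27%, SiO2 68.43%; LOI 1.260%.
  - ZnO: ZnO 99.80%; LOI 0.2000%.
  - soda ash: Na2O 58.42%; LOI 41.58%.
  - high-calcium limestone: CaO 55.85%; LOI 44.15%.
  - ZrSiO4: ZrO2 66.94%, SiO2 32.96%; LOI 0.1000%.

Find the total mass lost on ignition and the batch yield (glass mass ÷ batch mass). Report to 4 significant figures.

All arithmetic maintains full float precision through every step — intermediates are displayed with 4-significant-digit rounding alongside each step — every reported result is rounded once only; all derived quantities, which include net glass mass, the totals, the six compositions, the yield, LOI, are rebuilt in full float precision, as they appear in the question or the answer, starting from the weights for 183.9 g of glass.
Loss on ignition, line by line:
  alumina hydrate: 19.43 × 0.3498 = 6.797 g
  albite: 88.14 × 0.01260 = 1.111 g
  ZnO: 27.39 × 0.002000 = 0.05478 g
  soda ash: 39.74 × 0.4158 = 16.52 g
  high-calcium limestone: 19.07 × 0.4415 = 8.419 g
  ZrSiO4: 23.02 × 0.001000 = 0.02302 g
Total LOI = 32.93 g
Glass = batch − LOI = 216.8 − 32.93 = 183.9 g

LOI loss = 32.93 g; glass = 183.9 g; yield = 84.81%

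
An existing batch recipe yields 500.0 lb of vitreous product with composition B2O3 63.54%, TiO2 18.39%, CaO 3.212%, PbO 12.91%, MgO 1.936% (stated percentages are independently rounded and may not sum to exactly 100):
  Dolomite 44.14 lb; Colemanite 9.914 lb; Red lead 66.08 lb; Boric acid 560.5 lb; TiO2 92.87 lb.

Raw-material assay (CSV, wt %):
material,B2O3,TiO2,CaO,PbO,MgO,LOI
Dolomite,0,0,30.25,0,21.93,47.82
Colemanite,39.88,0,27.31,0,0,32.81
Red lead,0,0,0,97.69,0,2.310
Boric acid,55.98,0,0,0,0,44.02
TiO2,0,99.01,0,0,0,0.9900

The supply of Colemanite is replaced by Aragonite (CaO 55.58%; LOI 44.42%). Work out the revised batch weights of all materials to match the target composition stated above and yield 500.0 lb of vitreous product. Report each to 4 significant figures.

Revised batch per 500.0 lb vitreous product:
  Dolomite: 44.14 lb
  Aragonite: 4.871 lb
  Red lead: 66.08 lb
  Boric acid: 567.5 lb
  TiO2: 92.87 lb
Total batch = 775.5 lb; LOI loss = 275.5 lb

Intermediates are shown, rounded to four significant digits, in the working — the whole derivation runs at full precision in every operation — every reported number sees exactly one rounding — derived quantities (LOI, the five compositions, the yield, glass mass, the totals) are recomputed from the batch weights at 500.0 lb of glass at full precision, as they appear in either problem or answer.
Per-oxide target masses for 500.0 lb vitreous product:
  B2O3: 63.54% × 500.0 = 317.7 lb
  TiO2: 18.39% × 500.0 = 91.95 lb
  CaO: 3.212% × 500.0 = 16.06 lb
  PbO: 12.91% × 500.0 = 64.55 lb
  MgO: 1.936% × 500.0 = 9.680 lb
Verifying the oxide balance given the weights on record, relative to the basis at hand (summed amounts equal target values up to rounding of the answer):
  B2O3: 567.5·0.5598 = 317.7 lb (target 317.7 lb)
  TiO2: 92.87·0.9901 = 91.95 lb (target 91.95 lb)
  CaO: 44.14·0.3025 + 4.871·0.5558 = 16.06 lb (target 16.06 lb)
  PbO: 66.08·0.9769 = 64.55 lb (target 64.55 lb)
  MgO: 44.14·0.2193 = 9.680 lb (target 9.680 lb)
Glass-mass sanity pass: the batch minus its LOI: 499.9 lb (per-oxide target masses sum to 499.9 lb; versus the stated basis of 500.0 lb — differing by rounding only).
Batch total: Σ batch = 775.5 lb; the LOI term Σ batch·LOI equals 275.5 lb; as yield: glass ÷ batch → 64.47%.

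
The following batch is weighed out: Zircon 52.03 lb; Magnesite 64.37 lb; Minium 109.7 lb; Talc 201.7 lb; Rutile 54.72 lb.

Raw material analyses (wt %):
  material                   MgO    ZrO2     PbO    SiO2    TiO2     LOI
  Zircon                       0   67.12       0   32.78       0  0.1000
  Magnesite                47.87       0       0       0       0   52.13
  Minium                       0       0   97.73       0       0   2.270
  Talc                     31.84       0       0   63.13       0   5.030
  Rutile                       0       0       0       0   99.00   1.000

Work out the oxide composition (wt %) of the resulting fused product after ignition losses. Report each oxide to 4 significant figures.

Glass mass = 435.7 lb (batch 482.5 − LOI 46.79).
Composition: MgO 21.81%, ZrO2 8.015%, PbO 24.60%, SiO2 33.14%, TiO2 12.43%

Mid-chain values are displayed rounded off to 4 significant figures within the worked lines — every computation keeps full precision at every stage. Each reported value takes just one rounding; derived quantities, which include totals, ignition loss, five oxide percentages, net glass mass, yield, are rebuilt at exact precision, exactly as shown in the problem or the answer, from the batch weights on 435.7 lb of glass.
Oxide-by-oxide delivered mass:
  MgO: 64.37·0.4787 + 201.7·0.3184 = 95.04 lb
  ZrO2: 52.03·0.6712 = 34.92 lb
  PbO: 109.7·0.9773 = 107.2 lb
  SiO2: 52.03·0.3278 + 201.7·0.6313 = 144.4 lb
  TiO2: 54.72·0.9900 = 54.17 lb
LOI: 52.03·0.001000 + 64.37·0.5213 + 109.7·0.02270 + 201.7·0.05030 + 54.72·0.01000 = 46.79 lb
batch − LOI leaves glass = 482.5 − 46.79 = 435.7 lb (= the summed oxide contributions)
wt %: oxide over glass, times 100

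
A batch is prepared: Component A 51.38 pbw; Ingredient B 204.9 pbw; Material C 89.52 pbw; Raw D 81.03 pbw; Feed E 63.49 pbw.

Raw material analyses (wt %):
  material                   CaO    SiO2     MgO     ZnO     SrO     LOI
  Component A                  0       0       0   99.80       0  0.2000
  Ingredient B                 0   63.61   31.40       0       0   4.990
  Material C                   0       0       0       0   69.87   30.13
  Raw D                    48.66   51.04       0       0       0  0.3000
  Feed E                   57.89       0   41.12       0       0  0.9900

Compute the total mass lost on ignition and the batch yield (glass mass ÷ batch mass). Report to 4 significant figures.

Mid-chain values are shown (rounded to 4 significant figures) between the steps; the whole derivation holds full float precision throughout. Each reported number includes exactly one rounding; all derived quantities (yield, the five compositions, totals, glass mass, LOI) are computed in exact precision from the weighed amounts per 452.1 pbw of glass exactly as printed in question or answer.
Loss on ignition, line by line:
  Component A: 51.38 × 0.002000 = 0.1028 pbw
  Ingredient B: 204.9 × 0.04990 = 10.22 pbw
  Material C: 89.52 × 0.3013 = 26.97 pbw
  Raw D: 81.03 × 0.003000 = 0.2431 pbw
  Feed E: 63.49 × 0.009900 = 0.6286 pbw
Total LOI = 38.17 pbw
Glass = batch − LOI = 490.3 − 38.17 = 452.1 pbw

LOI loss = 38.17 pbw; glass = 452.1 pbw; yield = 92.22%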